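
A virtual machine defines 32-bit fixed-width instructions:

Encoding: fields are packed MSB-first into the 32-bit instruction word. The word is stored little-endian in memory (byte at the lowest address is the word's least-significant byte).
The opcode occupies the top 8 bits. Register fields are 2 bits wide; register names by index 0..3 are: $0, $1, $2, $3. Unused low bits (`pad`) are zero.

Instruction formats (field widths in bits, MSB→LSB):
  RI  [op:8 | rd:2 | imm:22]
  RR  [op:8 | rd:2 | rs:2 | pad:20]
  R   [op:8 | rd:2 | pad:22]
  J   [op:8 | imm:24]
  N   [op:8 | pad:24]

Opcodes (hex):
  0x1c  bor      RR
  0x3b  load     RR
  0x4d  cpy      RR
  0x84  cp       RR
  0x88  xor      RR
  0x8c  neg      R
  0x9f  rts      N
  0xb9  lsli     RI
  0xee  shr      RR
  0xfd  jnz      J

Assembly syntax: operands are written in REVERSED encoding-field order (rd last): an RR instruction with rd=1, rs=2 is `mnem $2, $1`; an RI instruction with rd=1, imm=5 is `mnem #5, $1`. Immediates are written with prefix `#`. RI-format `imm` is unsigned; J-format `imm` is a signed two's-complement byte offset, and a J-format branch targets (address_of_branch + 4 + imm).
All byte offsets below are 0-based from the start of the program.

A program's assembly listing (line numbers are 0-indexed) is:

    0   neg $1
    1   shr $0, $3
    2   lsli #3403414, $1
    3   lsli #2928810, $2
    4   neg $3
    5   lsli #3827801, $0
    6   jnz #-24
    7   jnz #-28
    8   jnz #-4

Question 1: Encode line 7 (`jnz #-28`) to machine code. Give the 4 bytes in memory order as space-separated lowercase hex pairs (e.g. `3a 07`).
e4 ff ff fd

L7: jnz op=0xfd:8|imm=-28:24 ⇒ 0xfdffffe4 ⇒ little e4 ff ff fd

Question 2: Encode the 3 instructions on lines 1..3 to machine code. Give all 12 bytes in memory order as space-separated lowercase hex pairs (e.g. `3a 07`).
00 00 c0 ee 96 ee 73 b9 aa b0 ac b9

1. shr fields op=0xee:8|rd=3:2|rs=0:2|pad=0:20 → word eec00000h → 00 00 c0 ee
2. lsli fields op=0xb9:8|rd=1:2|imm=3403414:22 → word b973ee96h → 96 ee 73 b9
3. lsli fields op=0xb9:8|rd=2:2|imm=2928810:22 → word b9acb0aah → aa b0 ac b9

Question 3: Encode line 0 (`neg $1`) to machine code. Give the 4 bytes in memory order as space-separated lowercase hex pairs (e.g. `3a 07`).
00 00 40 8c

L0: neg op=0x8c:8|rd=1:2|pad=0:22 ⇒ 0x8c400000 ⇒ little 00 00 40 8c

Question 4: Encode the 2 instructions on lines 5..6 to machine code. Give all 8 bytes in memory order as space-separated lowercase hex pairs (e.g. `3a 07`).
59 68 3a b9 e8 ff ff fd

L5: lsli op=0xb9:8|rd=0:2|imm=3827801:22 ⇒ 0xb93a6859 ⇒ little 59 68 3a b9
L6: jnz op=0xfd:8|imm=-24:24 ⇒ 0xfdffffe8 ⇒ little e8 ff ff fd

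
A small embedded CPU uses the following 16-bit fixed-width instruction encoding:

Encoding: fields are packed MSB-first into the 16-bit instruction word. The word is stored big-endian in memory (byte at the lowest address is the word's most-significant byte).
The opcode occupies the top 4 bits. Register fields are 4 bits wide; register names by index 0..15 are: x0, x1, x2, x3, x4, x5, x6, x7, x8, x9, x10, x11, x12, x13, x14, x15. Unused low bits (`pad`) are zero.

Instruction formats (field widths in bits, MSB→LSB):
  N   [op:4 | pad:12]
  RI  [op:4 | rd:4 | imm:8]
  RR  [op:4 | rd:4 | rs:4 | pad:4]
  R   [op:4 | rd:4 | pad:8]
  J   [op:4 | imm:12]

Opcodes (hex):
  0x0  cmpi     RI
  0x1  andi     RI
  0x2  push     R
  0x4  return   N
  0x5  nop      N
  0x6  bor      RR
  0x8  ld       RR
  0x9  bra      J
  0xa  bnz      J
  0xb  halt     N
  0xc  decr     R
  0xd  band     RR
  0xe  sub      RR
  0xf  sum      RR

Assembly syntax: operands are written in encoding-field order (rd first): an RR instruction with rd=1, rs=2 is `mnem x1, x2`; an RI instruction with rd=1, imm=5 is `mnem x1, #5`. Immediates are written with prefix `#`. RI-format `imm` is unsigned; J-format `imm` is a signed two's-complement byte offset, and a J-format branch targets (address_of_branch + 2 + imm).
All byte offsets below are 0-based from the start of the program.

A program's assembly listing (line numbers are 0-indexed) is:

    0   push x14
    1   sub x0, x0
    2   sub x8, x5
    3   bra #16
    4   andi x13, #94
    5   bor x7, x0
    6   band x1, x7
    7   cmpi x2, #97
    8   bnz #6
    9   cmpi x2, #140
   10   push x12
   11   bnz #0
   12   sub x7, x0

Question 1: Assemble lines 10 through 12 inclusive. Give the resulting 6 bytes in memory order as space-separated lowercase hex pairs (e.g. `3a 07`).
2c 00 a0 00 e7 00

10. push fields op=0x2:4|rd=12:4|pad=0:8 → word 2c00h → 2c 00
11. bnz fields op=0xa:4|imm=0:12 → word a000h → a0 00
12. sub fields op=0xe:4|rd=7:4|rs=0:4|pad=0:4 → word e700h → e7 00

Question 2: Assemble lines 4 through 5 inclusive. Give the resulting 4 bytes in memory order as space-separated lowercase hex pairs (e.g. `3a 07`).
L4: andi op=0x1:4|rd=13:4|imm=94:8 ⇒ 0x1d5e ⇒ big 1d 5e
L5: bor op=0x6:4|rd=7:4|rs=0:4|pad=0:4 ⇒ 0x6700 ⇒ big 67 00

1d 5e 67 00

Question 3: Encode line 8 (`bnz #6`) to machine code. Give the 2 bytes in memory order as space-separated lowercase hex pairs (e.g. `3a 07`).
a0 06

L8: bnz op=0xa:4|imm=6:12 ⇒ 0xa006 ⇒ big a0 06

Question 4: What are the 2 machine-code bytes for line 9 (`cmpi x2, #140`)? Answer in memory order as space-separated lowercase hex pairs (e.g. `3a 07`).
9. cmpi fields op=0x0:4|rd=2:4|imm=140:8 → word 028ch → 02 8c

02 8c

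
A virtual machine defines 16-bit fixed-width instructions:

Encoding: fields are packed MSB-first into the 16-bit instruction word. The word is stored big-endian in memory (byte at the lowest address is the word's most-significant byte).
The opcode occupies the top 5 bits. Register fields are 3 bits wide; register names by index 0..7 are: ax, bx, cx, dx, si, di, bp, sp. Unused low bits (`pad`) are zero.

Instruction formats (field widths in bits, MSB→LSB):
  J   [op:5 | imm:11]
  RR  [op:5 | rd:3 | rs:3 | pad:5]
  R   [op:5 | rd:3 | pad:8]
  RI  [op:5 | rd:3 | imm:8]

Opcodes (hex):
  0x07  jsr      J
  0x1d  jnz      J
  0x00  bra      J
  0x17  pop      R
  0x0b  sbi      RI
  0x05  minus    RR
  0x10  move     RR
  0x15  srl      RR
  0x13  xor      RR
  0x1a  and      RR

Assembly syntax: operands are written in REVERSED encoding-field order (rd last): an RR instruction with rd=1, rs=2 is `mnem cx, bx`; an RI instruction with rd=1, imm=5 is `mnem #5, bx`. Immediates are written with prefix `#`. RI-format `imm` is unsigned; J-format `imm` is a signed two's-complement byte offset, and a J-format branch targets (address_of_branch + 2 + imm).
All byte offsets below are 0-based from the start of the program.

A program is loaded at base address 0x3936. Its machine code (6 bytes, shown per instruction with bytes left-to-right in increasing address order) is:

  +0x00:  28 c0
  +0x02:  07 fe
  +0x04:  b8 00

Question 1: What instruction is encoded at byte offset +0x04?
+0x04: b8 00 ⇒ word 0xb800 (big)
  opcode bits[15:11]=0x17: pop/R
  rd@[10:8]=0x0 ⇒ ax

pop ax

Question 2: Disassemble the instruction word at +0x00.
+0x00: 28 c0 ⇒ word 0x28c0 (big)
  top 5b → 0x5 → minus [RR]
  [10:8] rd=0 = ax
  [7:5] rs=6 = bp

minus bp, ax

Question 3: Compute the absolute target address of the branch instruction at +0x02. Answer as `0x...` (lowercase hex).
off 0x02: read 07 fe as big → 0x07fe
  top 5b → 0x0 → bra [J]
  [10:0] imm=2046 (s11→-2) = #-2
  target = base 0x3936 + off 0x02 + 2 + imm -2 = 0x3938

0x3938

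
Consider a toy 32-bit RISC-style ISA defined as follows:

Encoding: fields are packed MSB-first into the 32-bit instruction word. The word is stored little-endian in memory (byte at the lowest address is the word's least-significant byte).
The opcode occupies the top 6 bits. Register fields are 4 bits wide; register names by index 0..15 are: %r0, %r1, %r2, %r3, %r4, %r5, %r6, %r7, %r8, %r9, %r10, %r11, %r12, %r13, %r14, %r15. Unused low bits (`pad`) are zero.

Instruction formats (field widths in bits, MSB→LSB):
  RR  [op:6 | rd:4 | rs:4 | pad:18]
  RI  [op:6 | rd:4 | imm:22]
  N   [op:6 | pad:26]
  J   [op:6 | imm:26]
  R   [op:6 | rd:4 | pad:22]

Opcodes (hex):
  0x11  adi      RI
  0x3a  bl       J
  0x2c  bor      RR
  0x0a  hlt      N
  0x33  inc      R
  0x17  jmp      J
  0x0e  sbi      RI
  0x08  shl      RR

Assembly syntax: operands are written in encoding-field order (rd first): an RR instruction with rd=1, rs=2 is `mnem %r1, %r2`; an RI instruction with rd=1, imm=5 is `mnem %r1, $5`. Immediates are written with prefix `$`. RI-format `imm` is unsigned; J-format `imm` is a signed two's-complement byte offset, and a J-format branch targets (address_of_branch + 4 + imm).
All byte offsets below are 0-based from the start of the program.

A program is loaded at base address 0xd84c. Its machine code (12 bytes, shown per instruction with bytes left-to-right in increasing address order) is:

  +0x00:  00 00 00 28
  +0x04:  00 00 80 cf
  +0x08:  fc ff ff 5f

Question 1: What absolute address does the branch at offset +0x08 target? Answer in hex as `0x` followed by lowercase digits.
0xd854

+0x08: fc ff ff 5f ⇒ word 0x5ffffffc (little)
  op=0x5ffffffc>>26=0x17 ⇒ jmp (J)
  imm@[25:0]=0x3fffffc (s26→-4) ⇒ $-4
  target = base 0xd84c + off 0x08 + 4 + imm -4 = 0xd854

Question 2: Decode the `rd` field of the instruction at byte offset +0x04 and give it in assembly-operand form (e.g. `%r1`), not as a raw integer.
[04] 00 00 80 cf → 0xcf800000
  op=0xcf800000>>26=0x33 ⇒ inc (R)
  rd@[25:22]=0xe ⇒ %r14

%r14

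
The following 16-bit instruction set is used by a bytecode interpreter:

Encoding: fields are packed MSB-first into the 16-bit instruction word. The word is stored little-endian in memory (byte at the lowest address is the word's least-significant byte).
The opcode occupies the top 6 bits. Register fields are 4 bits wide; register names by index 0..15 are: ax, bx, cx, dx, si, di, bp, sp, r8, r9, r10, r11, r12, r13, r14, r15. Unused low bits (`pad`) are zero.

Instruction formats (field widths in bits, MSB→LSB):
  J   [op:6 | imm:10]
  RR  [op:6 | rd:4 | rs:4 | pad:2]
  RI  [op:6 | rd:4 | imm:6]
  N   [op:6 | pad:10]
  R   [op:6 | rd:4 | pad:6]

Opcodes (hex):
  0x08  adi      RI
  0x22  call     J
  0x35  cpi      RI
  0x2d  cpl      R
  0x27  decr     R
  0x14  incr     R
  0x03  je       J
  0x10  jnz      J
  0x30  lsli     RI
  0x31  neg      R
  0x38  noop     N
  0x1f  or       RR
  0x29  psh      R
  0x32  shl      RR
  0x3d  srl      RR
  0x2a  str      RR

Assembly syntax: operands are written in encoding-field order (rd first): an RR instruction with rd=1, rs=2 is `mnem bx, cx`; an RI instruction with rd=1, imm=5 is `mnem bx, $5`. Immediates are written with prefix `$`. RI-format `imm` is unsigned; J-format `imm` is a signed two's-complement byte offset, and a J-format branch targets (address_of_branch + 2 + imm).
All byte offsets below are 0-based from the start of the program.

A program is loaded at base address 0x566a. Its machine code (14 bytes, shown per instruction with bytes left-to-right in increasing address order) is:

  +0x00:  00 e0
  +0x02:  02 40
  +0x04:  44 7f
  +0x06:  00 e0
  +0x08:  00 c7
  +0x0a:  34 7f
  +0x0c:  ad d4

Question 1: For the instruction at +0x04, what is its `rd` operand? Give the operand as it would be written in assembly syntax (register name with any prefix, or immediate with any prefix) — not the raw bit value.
off 0x04: read 44 7f as little → 0x7f44
  op=0x7f44>>10=0x1f ⇒ or (RR)
  rd@[9:6]=0xd ⇒ r13
  rs@[5:2]=0x1 ⇒ bx

r13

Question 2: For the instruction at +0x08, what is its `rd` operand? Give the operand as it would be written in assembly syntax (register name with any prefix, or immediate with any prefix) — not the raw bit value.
r12

@+08  little-endian(00 c7) = 0xc700
  op=0xc700>>10=0x31 ⇒ neg (R)
  rd: (w>>6)&0xf=0xc → r12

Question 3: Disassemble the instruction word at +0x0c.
off 0x0c: read ad d4 as little → 0xd4ad
  opcode bits[15:10]=0x35: cpi/RI
  rd@[9:6]=0x2 ⇒ cx
  imm@[5:0]=0x2d ⇒ $45

cpi cx, $45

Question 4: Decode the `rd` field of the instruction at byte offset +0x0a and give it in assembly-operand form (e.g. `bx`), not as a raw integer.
r12

[0a] 34 7f → 0x7f34
  op=0x7f34>>10=0x1f ⇒ or (RR)
  rd: (w>>6)&0xf=0xc → r12
  rs: (w>>2)&0xf=0xd → r13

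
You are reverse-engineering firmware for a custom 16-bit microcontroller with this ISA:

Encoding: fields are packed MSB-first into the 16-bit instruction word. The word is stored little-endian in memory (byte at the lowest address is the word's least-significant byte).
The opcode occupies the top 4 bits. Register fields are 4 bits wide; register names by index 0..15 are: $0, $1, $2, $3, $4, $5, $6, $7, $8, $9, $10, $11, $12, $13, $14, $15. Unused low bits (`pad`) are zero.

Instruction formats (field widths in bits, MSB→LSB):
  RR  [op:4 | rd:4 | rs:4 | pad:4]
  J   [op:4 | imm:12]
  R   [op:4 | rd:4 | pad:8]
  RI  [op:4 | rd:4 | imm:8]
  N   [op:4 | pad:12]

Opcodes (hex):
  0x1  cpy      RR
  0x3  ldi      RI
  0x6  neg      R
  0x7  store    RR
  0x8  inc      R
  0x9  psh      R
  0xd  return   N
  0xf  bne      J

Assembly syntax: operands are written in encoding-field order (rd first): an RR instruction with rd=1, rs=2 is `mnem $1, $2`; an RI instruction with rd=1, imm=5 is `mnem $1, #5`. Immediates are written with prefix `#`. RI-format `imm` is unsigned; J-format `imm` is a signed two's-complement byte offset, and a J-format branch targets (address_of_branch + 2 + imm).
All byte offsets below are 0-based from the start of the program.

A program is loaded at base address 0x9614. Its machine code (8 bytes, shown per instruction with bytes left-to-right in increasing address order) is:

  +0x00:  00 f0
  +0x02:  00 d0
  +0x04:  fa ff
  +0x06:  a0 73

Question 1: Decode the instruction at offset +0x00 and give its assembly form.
+0x00: 00 f0 ⇒ word 0xf000 (little)
  top 4b → 0xf → bne [J]
  imm: (w>>0)&0xfff=0x0 → #0

bne #0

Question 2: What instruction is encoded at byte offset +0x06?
+0x06: a0 73 ⇒ word 0x73a0 (little)
  opcode bits[15:12]=0x7: store/RR
  rd: (w>>8)&0xf=0x3 → $3
  rs: (w>>4)&0xf=0xa → $10

store $3, $10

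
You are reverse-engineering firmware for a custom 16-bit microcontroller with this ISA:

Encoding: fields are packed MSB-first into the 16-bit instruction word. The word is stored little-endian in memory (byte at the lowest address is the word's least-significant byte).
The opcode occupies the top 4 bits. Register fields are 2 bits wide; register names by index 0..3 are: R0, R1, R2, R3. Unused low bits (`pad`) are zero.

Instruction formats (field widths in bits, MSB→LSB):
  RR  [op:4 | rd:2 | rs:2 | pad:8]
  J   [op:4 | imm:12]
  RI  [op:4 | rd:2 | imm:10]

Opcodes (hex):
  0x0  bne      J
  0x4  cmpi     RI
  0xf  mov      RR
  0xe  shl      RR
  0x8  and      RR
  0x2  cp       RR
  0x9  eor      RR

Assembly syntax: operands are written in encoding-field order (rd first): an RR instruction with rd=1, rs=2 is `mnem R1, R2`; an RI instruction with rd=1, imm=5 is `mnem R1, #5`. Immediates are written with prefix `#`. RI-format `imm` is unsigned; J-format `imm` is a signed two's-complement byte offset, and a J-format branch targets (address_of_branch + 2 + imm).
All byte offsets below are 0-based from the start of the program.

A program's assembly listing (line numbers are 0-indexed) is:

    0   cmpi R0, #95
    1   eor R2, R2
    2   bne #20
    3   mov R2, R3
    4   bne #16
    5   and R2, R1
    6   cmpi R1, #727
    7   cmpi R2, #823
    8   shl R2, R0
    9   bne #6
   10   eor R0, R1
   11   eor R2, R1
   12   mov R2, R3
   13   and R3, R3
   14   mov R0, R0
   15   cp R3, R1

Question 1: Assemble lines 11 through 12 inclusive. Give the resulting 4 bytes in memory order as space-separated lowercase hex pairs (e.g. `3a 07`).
00 99 00 fb

line 11 (eor): pack op=0x9:4|rd=2:2|rs=1:2|pad=0:8 = 0x9900; little→ 00 99
line 12 (mov): pack op=0xf:4|rd=2:2|rs=3:2|pad=0:8 = 0xfb00; little→ 00 fb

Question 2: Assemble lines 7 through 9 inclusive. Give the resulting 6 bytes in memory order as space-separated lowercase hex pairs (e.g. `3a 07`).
37 4b 00 e8 06 00

7. cmpi fields op=0x4:4|rd=2:2|imm=823:10 → word 4b37h → 37 4b
8. shl fields op=0xe:4|rd=2:2|rs=0:2|pad=0:8 → word e800h → 00 e8
9. bne fields op=0x0:4|imm=6:12 → word 0006h → 06 00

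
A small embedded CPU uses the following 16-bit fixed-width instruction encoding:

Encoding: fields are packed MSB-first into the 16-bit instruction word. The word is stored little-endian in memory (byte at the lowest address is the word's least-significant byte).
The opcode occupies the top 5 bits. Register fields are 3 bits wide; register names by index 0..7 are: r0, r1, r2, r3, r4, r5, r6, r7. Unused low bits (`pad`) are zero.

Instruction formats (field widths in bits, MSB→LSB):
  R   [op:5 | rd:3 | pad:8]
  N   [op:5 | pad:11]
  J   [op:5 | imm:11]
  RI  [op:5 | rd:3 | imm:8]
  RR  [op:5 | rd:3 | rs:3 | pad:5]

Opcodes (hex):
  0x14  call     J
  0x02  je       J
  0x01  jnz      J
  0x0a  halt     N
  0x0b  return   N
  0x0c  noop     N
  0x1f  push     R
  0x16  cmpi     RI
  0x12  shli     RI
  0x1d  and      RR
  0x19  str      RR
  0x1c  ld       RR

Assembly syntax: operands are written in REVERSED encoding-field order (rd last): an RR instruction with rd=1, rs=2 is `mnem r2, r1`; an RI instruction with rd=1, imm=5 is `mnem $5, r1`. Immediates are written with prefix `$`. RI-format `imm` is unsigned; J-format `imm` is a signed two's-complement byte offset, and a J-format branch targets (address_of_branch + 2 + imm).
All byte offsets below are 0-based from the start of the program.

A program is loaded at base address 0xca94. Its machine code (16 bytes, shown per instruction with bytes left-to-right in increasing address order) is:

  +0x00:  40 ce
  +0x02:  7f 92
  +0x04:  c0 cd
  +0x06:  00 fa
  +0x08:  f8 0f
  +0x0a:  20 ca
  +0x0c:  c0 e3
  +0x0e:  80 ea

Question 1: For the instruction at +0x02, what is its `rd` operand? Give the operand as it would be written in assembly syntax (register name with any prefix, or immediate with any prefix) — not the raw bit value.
@+02  little-endian(7f 92) = 0x927f
  opcode bits[15:11]=0x12: shli/RI
  [10:8] rd=2 = r2
  [7:0] imm=127 = $127

r2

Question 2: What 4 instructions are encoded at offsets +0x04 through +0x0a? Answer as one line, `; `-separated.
str r6, r5; push r2; jnz $-8; str r1, r2

off 0x04: read c0 cd as little → 0xcdc0
  opcode bits[15:11]=0x19: str/RR
  rd: (w>>8)&0x7=0x5 → r5
  rs: (w>>5)&0x7=0x6 → r6
off 0x06: read 00 fa as little → 0xfa00
  opcode bits[15:11]=0x1f: push/R
  rd: (w>>8)&0x7=0x2 → r2
off 0x08: read f8 0f as little → 0x0ff8
  opcode bits[15:11]=0x1: jnz/J
  imm: (w>>0)&0x7ff=0x7f8 (s11→-8) → $-8
off 0x0a: read 20 ca as little → 0xca20
  opcode bits[15:11]=0x19: str/RR
  rd: (w>>8)&0x7=0x2 → r2
  rs: (w>>5)&0x7=0x1 → r1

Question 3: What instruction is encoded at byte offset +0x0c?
ld r6, r3

off 0x0c: read c0 e3 as little → 0xe3c0
  top 5b → 0x1c → ld [RR]
  rd: (w>>8)&0x7=0x3 → r3
  rs: (w>>5)&0x7=0x6 → r6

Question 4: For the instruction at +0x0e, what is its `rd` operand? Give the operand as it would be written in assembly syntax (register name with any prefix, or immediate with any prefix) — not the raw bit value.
r2

@+0e  little-endian(80 ea) = 0xea80
  op=0xea80>>11=0x1d ⇒ and (RR)
  rd@[10:8]=0x2 ⇒ r2
  rs@[7:5]=0x4 ⇒ r4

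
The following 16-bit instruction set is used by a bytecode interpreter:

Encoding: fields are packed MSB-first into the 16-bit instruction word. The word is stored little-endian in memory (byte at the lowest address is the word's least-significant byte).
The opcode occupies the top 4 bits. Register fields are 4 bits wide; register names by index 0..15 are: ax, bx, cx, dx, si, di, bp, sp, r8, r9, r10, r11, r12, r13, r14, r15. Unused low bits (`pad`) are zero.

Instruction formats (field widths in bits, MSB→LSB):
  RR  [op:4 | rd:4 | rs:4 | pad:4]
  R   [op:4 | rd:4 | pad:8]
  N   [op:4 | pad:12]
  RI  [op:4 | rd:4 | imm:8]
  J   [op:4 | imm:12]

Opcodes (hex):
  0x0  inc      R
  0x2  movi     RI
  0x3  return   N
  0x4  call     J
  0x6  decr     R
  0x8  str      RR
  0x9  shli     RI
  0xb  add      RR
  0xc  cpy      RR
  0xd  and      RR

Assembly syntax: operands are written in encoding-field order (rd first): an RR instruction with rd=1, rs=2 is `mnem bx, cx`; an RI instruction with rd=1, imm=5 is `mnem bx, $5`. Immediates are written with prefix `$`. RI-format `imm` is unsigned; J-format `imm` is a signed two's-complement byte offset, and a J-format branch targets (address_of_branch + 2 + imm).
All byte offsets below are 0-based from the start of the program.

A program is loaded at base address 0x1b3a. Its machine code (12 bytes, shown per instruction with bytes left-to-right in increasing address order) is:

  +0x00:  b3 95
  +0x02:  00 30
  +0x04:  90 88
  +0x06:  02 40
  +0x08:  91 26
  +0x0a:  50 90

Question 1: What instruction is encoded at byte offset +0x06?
call $2

off 0x06: read 02 40 as little → 0x4002
  top 4b → 0x4 → call [J]
  imm: (w>>0)&0xfff=0x2 → $2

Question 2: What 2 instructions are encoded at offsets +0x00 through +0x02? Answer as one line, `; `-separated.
@+00  little-endian(b3 95) = 0x95b3
  top 4b → 0x9 → shli [RI]
  [11:8] rd=5 = di
  [7:0] imm=179 = $179
@+02  little-endian(00 30) = 0x3000
  top 4b → 0x3 → return [N]

shli di, $179; return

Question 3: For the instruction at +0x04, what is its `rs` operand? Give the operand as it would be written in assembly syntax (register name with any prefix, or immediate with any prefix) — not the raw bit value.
@+04  little-endian(90 88) = 0x8890
  opcode bits[15:12]=0x8: str/RR
  rd: (w>>8)&0xf=0x8 → r8
  rs: (w>>4)&0xf=0x9 → r9

r9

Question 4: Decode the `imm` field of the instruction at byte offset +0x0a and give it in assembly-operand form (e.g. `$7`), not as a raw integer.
$80

@+0a  little-endian(50 90) = 0x9050
  op=0x9050>>12=0x9 ⇒ shli (RI)
  rd: (w>>8)&0xf=0x0 → ax
  imm: (w>>0)&0xff=0x50 → $80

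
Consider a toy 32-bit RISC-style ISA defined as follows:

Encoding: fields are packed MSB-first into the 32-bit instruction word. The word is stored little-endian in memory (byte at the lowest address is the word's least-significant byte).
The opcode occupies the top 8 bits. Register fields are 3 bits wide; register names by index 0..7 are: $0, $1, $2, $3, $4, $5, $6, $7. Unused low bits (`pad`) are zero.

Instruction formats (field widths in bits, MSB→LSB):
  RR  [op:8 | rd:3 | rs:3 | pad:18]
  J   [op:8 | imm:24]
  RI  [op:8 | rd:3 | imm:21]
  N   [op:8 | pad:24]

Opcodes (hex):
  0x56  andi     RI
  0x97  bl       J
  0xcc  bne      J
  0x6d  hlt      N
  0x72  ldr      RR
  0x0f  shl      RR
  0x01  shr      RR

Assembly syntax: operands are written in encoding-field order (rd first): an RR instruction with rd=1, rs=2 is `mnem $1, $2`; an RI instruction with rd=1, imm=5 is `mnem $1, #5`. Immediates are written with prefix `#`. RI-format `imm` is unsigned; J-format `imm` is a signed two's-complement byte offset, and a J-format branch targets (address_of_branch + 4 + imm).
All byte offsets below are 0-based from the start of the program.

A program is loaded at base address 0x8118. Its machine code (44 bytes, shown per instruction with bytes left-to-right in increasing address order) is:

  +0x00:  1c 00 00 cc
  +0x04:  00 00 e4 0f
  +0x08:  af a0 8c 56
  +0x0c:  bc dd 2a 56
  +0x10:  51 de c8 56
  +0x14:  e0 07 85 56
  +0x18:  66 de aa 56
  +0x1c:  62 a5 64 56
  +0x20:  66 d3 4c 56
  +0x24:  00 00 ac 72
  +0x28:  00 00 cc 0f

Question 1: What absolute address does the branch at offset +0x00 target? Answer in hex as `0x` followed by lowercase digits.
0x8138

+0x00: 1c 00 00 cc ⇒ word 0xcc00001c (little)
  op=0xcc00001c>>24=0xcc ⇒ bne (J)
  [23:0] imm=28 = #28
  target = base 0x8118 + off 0x00 + 4 + imm 28 = 0x8138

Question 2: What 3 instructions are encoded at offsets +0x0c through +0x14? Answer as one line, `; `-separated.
+0x0c: bc dd 2a 56 ⇒ word 0x562addbc (little)
  opcode bits[31:24]=0x56: andi/RI
  rd: (w>>21)&0x7=0x1 → $1
  imm: (w>>0)&0x1fffff=0xaddbc → #712124
+0x10: 51 de c8 56 ⇒ word 0x56c8de51 (little)
  opcode bits[31:24]=0x56: andi/RI
  rd: (w>>21)&0x7=0x6 → $6
  imm: (w>>0)&0x1fffff=0x8de51 → #581201
+0x14: e0 07 85 56 ⇒ word 0x568507e0 (little)
  opcode bits[31:24]=0x56: andi/RI
  rd: (w>>21)&0x7=0x4 → $4
  imm: (w>>0)&0x1fffff=0x507e0 → #329696

andi $1, #712124; andi $6, #581201; andi $4, #329696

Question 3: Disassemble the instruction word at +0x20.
@+20  little-endian(66 d3 4c 56) = 0x564cd366
  top 8b → 0x56 → andi [RI]
  rd@[23:21]=0x2 ⇒ $2
  imm@[20:0]=0xcd366 ⇒ #840550

andi $2, #840550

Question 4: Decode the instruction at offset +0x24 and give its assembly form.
ldr $5, $3

+0x24: 00 00 ac 72 ⇒ word 0x72ac0000 (little)
  op=0x72ac0000>>24=0x72 ⇒ ldr (RR)
  [23:21] rd=5 = $5
  [20:18] rs=3 = $3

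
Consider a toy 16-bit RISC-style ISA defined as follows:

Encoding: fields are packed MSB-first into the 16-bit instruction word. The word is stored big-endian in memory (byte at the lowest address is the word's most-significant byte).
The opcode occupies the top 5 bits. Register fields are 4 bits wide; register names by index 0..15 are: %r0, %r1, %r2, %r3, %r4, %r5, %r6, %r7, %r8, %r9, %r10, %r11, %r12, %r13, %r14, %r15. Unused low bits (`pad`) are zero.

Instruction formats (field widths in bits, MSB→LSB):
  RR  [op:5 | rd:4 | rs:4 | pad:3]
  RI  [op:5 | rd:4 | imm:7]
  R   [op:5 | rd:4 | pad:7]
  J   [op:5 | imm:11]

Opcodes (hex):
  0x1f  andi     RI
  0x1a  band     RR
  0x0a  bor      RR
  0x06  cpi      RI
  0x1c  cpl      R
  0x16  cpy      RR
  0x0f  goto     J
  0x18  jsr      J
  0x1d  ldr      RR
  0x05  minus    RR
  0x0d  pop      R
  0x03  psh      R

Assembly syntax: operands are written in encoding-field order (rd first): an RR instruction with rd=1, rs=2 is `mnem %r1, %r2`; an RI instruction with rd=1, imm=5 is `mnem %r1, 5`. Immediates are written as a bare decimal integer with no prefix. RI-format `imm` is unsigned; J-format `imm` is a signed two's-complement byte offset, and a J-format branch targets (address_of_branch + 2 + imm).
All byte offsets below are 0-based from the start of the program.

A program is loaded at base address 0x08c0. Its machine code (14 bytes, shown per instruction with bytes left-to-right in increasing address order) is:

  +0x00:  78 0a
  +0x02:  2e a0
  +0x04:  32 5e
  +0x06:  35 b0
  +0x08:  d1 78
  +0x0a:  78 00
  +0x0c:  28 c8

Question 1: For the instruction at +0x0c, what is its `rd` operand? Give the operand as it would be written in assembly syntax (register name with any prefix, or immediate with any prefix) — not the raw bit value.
%r1

off 0x0c: read 28 c8 as big → 0x28c8
  opcode bits[15:11]=0x5: minus/RR
  rd@[10:7]=0x1 ⇒ %r1
  rs@[6:3]=0x9 ⇒ %r9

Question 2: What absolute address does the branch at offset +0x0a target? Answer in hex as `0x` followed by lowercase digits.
0x08cc

off 0x0a: read 78 00 as big → 0x7800
  opcode bits[15:11]=0xf: goto/J
  imm: (w>>0)&0x7ff=0x0 → 0
  target = base 0x08c0 + off 0x0a + 2 + imm 0 = 0x08cc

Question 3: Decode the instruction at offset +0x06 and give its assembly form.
@+06  big-endian(35 b0) = 0x35b0
  opcode bits[15:11]=0x6: cpi/RI
  [10:7] rd=11 = %r11
  [6:0] imm=48 = 48

cpi %r11, 48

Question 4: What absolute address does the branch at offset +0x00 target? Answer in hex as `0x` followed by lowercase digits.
0x08cc

[00] 78 0a → 0x780a
  opcode bits[15:11]=0xf: goto/J
  [10:0] imm=10 = 10
  target = base 0x08c0 + off 0x00 + 2 + imm 10 = 0x08cc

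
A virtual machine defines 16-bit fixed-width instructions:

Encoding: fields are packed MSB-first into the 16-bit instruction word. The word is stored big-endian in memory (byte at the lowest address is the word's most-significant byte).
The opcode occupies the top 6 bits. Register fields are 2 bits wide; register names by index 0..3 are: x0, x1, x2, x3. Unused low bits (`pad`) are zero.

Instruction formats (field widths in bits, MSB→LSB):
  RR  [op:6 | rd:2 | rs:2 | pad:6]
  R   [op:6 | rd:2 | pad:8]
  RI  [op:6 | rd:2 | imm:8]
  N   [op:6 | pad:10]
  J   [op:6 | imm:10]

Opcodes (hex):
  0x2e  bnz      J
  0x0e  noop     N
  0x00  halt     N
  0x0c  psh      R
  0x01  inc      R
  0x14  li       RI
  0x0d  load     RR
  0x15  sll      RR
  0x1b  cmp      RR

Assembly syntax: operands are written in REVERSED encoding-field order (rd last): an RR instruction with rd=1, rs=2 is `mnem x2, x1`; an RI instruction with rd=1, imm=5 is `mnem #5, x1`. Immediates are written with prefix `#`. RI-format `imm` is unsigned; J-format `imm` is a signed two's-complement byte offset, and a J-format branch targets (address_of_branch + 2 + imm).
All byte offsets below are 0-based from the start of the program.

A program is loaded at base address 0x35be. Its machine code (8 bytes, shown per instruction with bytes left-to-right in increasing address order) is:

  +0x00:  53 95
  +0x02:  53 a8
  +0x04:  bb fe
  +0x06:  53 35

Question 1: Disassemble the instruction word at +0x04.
+0x04: bb fe ⇒ word 0xbbfe (big)
  op=0xbbfe>>10=0x2e ⇒ bnz (J)
  imm: (w>>0)&0x3ff=0x3fe (s10→-2) → #-2

bnz #-2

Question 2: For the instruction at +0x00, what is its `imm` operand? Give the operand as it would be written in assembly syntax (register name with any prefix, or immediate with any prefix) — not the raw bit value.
#149

+0x00: 53 95 ⇒ word 0x5395 (big)
  opcode bits[15:10]=0x14: li/RI
  rd: (w>>8)&0x3=0x3 → x3
  imm: (w>>0)&0xff=0x95 → #149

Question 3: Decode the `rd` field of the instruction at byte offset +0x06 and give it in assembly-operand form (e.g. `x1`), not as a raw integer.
x3

off 0x06: read 53 35 as big → 0x5335
  opcode bits[15:10]=0x14: li/RI
  [9:8] rd=3 = x3
  [7:0] imm=53 = #53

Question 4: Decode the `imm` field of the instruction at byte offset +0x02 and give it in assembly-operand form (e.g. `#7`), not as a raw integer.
[02] 53 a8 → 0x53a8
  top 6b → 0x14 → li [RI]
  rd: (w>>8)&0x3=0x3 → x3
  imm: (w>>0)&0xff=0xa8 → #168

#168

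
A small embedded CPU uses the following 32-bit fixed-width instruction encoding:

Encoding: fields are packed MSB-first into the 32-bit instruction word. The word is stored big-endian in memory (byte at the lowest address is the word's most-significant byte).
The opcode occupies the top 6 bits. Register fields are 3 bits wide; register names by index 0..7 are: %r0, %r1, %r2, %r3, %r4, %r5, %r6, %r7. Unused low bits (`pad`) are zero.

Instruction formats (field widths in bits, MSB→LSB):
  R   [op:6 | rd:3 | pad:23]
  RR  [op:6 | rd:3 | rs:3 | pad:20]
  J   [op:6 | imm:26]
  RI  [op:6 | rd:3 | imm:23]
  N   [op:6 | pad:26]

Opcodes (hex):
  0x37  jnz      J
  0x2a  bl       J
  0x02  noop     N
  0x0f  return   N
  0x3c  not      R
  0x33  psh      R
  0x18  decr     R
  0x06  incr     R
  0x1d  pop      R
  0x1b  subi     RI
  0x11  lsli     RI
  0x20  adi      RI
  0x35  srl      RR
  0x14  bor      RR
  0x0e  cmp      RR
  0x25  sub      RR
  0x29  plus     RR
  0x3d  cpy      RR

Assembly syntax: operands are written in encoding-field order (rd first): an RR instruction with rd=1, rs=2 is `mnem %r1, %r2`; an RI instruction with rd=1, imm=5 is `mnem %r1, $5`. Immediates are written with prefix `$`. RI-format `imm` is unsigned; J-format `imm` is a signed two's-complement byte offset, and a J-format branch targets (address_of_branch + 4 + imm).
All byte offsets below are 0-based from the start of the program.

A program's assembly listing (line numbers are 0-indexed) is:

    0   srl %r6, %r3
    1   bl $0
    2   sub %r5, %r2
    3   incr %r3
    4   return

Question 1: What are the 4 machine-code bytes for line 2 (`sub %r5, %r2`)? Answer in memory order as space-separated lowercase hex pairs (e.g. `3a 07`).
96 a0 00 00

L2: sub op=0x25:6|rd=5:3|rs=2:3|pad=0:20 ⇒ 0x96a00000 ⇒ big 96 a0 00 00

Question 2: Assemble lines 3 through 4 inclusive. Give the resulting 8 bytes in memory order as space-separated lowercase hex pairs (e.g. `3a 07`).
line 3 (incr): pack op=0x6:6|rd=3:3|pad=0:23 = 0x19800000; big→ 19 80 00 00
line 4 (return): pack op=0xf:6|pad=0:26 = 0x3c000000; big→ 3c 00 00 00

19 80 00 00 3c 00 00 00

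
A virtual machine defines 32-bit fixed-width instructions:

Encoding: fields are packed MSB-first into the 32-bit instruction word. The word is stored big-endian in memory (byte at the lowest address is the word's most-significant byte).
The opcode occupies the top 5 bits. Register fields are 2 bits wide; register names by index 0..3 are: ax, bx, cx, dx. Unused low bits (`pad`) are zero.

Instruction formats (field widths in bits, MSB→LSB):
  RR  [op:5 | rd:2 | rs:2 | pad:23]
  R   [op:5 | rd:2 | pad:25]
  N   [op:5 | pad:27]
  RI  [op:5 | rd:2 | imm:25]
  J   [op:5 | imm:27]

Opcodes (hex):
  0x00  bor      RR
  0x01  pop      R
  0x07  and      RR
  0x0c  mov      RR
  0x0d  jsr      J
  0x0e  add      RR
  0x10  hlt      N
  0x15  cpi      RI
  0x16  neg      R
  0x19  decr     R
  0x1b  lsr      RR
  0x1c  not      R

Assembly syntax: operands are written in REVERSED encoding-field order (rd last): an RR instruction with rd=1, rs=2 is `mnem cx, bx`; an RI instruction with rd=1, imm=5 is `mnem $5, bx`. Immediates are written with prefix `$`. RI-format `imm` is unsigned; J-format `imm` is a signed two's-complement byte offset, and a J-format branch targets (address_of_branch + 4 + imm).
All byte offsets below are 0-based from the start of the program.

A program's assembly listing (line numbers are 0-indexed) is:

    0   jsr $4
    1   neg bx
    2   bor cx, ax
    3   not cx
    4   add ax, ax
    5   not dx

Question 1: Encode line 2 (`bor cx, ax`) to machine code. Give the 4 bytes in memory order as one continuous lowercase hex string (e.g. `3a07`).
01000000

2. bor fields op=0x0:5|rd=0:2|rs=2:2|pad=0:23 → word 01000000h → 01 00 00 00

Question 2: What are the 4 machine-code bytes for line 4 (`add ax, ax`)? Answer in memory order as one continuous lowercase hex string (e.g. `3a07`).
70000000

line 4 (add): pack op=0xe:5|rd=0:2|rs=0:2|pad=0:23 = 0x70000000; big→ 70 00 00 00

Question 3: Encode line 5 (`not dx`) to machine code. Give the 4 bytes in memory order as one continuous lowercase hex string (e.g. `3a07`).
e6000000

L5: not op=0x1c:5|rd=3:2|pad=0:25 ⇒ 0xe6000000 ⇒ big e6 00 00 00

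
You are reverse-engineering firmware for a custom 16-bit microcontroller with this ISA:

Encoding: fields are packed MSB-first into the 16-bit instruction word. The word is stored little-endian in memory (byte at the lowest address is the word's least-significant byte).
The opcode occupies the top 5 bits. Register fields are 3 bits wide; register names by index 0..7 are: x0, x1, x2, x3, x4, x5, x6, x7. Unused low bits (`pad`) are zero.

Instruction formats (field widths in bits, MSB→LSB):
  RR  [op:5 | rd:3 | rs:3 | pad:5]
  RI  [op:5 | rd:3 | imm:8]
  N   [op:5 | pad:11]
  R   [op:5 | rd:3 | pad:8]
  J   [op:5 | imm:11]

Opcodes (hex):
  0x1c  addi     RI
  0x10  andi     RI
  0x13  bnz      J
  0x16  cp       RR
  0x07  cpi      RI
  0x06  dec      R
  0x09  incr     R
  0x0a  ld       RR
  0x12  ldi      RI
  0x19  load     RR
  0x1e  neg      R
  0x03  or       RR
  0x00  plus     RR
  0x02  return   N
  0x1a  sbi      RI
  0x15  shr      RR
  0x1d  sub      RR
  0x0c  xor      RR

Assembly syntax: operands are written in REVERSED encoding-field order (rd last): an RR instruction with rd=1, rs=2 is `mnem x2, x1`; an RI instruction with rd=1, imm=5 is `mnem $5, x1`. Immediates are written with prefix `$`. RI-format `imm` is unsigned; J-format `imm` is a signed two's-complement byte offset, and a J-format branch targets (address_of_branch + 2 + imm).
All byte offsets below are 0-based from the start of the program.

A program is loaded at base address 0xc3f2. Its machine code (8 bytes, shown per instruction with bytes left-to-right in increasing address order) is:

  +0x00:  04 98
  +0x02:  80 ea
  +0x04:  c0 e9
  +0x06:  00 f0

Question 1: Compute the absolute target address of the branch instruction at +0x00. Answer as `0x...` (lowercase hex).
0xc3f8

@+00  little-endian(04 98) = 0x9804
  top 5b → 0x13 → bnz [J]
  imm: (w>>0)&0x7ff=0x4 → $4
  target = base 0xc3f2 + off 0x00 + 2 + imm 4 = 0xc3f8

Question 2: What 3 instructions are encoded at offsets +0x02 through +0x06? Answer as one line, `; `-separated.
sub x4, x2; sub x6, x1; neg x0

off 0x02: read 80 ea as little → 0xea80
  op=0xea80>>11=0x1d ⇒ sub (RR)
  [10:8] rd=2 = x2
  [7:5] rs=4 = x4
off 0x04: read c0 e9 as little → 0xe9c0
  op=0xe9c0>>11=0x1d ⇒ sub (RR)
  [10:8] rd=1 = x1
  [7:5] rs=6 = x6
off 0x06: read 00 f0 as little → 0xf000
  op=0xf000>>11=0x1e ⇒ neg (R)
  [10:8] rd=0 = x0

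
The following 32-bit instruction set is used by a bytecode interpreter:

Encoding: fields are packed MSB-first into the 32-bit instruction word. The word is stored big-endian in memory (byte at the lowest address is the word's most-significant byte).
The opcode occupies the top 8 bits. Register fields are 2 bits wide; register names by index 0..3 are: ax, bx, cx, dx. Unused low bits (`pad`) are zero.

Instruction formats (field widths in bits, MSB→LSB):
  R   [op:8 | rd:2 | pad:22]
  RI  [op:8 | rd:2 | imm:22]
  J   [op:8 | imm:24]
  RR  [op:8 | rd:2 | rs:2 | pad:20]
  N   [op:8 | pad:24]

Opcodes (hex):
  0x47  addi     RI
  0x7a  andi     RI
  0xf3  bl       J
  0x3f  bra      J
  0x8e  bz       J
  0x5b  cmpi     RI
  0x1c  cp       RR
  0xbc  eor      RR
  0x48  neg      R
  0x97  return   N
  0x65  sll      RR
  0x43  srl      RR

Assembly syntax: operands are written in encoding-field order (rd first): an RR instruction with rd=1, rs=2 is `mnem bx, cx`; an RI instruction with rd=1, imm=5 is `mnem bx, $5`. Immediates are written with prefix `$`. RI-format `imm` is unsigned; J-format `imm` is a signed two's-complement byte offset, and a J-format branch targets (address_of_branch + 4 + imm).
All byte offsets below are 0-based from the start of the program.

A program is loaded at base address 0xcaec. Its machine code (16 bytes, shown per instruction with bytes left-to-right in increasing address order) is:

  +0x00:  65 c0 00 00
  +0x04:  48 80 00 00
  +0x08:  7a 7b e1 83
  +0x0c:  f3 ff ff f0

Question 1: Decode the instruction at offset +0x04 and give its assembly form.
[04] 48 80 00 00 → 0x48800000
  op=0x48800000>>24=0x48 ⇒ neg (R)
  rd@[23:22]=0x2 ⇒ cx

neg cx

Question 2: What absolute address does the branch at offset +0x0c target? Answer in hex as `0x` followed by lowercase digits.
0xcaec

off 0x0c: read f3 ff ff f0 as big → 0xf3fffff0
  top 8b → 0xf3 → bl [J]
  [23:0] imm=16777200 (s24→-16) = $-16
  target = base 0xcaec + off 0x0c + 4 + imm -16 = 0xcaec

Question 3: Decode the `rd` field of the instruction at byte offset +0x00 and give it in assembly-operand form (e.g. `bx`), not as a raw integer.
dx

off 0x00: read 65 c0 00 00 as big → 0x65c00000
  top 8b → 0x65 → sll [RR]
  rd: (w>>22)&0x3=0x3 → dx
  rs: (w>>20)&0x3=0x0 → ax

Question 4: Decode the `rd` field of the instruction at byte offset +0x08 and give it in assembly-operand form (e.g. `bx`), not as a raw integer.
bx

off 0x08: read 7a 7b e1 83 as big → 0x7a7be183
  top 8b → 0x7a → andi [RI]
  rd@[23:22]=0x1 ⇒ bx
  imm@[21:0]=0x3be183 ⇒ $3924355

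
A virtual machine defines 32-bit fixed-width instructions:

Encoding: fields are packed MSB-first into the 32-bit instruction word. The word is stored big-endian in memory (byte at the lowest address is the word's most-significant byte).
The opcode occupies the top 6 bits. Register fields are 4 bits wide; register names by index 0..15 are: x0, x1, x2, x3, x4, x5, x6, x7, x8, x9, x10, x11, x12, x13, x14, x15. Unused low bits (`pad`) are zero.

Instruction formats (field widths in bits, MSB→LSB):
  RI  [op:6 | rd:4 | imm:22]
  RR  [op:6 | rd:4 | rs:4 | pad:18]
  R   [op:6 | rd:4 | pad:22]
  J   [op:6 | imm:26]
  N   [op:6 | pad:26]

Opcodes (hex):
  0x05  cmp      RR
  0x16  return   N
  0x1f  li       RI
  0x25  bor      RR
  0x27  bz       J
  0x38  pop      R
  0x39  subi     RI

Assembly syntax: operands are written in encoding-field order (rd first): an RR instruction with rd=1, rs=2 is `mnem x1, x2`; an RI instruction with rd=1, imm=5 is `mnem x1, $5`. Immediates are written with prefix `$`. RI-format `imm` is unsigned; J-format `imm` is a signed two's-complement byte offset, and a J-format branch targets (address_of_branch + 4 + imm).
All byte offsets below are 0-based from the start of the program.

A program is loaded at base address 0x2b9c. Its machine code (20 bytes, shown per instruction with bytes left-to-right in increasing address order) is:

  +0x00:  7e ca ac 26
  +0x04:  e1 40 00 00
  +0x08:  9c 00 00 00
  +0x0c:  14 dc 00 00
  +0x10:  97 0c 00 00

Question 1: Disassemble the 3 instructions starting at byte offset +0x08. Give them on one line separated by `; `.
off 0x08: read 9c 00 00 00 as big → 0x9c000000
  top 6b → 0x27 → bz [J]
  imm: (w>>0)&0x3ffffff=0x0 → $0
off 0x0c: read 14 dc 00 00 as big → 0x14dc0000
  top 6b → 0x5 → cmp [RR]
  rd: (w>>22)&0xf=0x3 → x3
  rs: (w>>18)&0xf=0x7 → x7
off 0x10: read 97 0c 00 00 as big → 0x970c0000
  top 6b → 0x25 → bor [RR]
  rd: (w>>22)&0xf=0xc → x12
  rs: (w>>18)&0xf=0x3 → x3

bz $0; cmp x3, x7; bor x12, x3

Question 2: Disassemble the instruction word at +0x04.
pop x5

@+04  big-endian(e1 40 00 00) = 0xe1400000
  opcode bits[31:26]=0x38: pop/R
  rd: (w>>22)&0xf=0x5 → x5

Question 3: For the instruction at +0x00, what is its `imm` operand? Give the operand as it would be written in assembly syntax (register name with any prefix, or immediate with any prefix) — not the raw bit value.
[00] 7e ca ac 26 → 0x7ecaac26
  op=0x7ecaac26>>26=0x1f ⇒ li (RI)
  [25:22] rd=11 = x11
  [21:0] imm=699430 = $699430

$699430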